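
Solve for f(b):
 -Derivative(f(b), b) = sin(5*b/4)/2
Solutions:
 f(b) = C1 + 2*cos(5*b/4)/5


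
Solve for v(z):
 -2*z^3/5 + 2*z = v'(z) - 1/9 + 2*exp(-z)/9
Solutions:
 v(z) = C1 - z^4/10 + z^2 + z/9 + 2*exp(-z)/9


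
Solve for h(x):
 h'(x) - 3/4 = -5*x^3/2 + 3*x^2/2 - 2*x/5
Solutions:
 h(x) = C1 - 5*x^4/8 + x^3/2 - x^2/5 + 3*x/4


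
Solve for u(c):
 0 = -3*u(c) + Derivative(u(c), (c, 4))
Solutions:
 u(c) = C1*exp(-3^(1/4)*c) + C2*exp(3^(1/4)*c) + C3*sin(3^(1/4)*c) + C4*cos(3^(1/4)*c)


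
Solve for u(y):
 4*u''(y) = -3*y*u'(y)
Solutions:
 u(y) = C1 + C2*erf(sqrt(6)*y/4)


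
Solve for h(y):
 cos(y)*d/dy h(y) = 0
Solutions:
 h(y) = C1


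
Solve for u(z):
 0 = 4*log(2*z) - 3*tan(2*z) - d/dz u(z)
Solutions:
 u(z) = C1 + 4*z*log(z) - 4*z + 4*z*log(2) + 3*log(cos(2*z))/2


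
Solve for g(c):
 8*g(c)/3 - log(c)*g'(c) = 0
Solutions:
 g(c) = C1*exp(8*li(c)/3)


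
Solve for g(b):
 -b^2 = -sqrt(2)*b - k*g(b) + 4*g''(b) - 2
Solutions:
 g(b) = C1*exp(-b*sqrt(k)/2) + C2*exp(b*sqrt(k)/2) + b^2/k - sqrt(2)*b/k - 2/k + 8/k^2


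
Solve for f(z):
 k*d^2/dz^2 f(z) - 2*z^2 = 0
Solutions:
 f(z) = C1 + C2*z + z^4/(6*k)


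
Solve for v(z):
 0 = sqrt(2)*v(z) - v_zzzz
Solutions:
 v(z) = C1*exp(-2^(1/8)*z) + C2*exp(2^(1/8)*z) + C3*sin(2^(1/8)*z) + C4*cos(2^(1/8)*z)


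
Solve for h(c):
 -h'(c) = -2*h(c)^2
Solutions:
 h(c) = -1/(C1 + 2*c)


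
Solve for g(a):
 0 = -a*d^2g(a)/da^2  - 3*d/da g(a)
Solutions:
 g(a) = C1 + C2/a^2


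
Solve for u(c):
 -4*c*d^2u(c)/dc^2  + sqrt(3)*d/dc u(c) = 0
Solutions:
 u(c) = C1 + C2*c^(sqrt(3)/4 + 1)


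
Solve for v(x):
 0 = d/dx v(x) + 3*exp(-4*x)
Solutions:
 v(x) = C1 + 3*exp(-4*x)/4


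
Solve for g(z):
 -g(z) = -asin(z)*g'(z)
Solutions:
 g(z) = C1*exp(Integral(1/asin(z), z))


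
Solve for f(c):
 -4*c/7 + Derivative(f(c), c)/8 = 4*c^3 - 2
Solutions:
 f(c) = C1 + 8*c^4 + 16*c^2/7 - 16*c


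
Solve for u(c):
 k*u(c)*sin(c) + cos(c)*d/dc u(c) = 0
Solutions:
 u(c) = C1*exp(k*log(cos(c)))


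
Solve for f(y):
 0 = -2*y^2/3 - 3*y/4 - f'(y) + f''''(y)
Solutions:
 f(y) = C1 + C4*exp(y) - 2*y^3/9 - 3*y^2/8 + (C2*sin(sqrt(3)*y/2) + C3*cos(sqrt(3)*y/2))*exp(-y/2)


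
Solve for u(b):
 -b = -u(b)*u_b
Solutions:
 u(b) = -sqrt(C1 + b^2)
 u(b) = sqrt(C1 + b^2)


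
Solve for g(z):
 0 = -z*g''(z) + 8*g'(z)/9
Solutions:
 g(z) = C1 + C2*z^(17/9)


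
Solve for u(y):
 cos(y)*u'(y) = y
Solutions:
 u(y) = C1 + Integral(y/cos(y), y)


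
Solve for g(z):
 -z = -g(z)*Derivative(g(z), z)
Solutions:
 g(z) = -sqrt(C1 + z^2)
 g(z) = sqrt(C1 + z^2)


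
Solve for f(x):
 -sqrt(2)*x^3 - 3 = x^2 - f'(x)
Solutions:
 f(x) = C1 + sqrt(2)*x^4/4 + x^3/3 + 3*x


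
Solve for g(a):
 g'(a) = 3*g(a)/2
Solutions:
 g(a) = C1*exp(3*a/2)


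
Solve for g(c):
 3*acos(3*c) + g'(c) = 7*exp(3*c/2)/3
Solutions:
 g(c) = C1 - 3*c*acos(3*c) + sqrt(1 - 9*c^2) + 14*exp(3*c/2)/9


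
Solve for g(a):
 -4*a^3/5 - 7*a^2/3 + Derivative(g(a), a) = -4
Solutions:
 g(a) = C1 + a^4/5 + 7*a^3/9 - 4*a


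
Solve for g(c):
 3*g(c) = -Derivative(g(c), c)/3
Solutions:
 g(c) = C1*exp(-9*c)


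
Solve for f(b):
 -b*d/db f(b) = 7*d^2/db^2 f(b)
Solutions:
 f(b) = C1 + C2*erf(sqrt(14)*b/14)


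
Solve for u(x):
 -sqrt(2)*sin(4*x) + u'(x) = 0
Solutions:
 u(x) = C1 - sqrt(2)*cos(4*x)/4


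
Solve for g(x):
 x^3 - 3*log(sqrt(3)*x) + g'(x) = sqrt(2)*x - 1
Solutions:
 g(x) = C1 - x^4/4 + sqrt(2)*x^2/2 + 3*x*log(x) - 4*x + 3*x*log(3)/2


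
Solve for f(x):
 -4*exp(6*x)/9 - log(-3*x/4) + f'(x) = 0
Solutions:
 f(x) = C1 + x*log(-x) + x*(-2*log(2) - 1 + log(3)) + 2*exp(6*x)/27


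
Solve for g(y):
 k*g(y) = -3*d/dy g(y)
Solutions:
 g(y) = C1*exp(-k*y/3)


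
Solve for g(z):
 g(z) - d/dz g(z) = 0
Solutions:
 g(z) = C1*exp(z)


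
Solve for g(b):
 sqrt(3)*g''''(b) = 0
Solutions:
 g(b) = C1 + C2*b + C3*b^2 + C4*b^3


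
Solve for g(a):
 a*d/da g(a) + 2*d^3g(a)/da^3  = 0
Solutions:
 g(a) = C1 + Integral(C2*airyai(-2^(2/3)*a/2) + C3*airybi(-2^(2/3)*a/2), a)


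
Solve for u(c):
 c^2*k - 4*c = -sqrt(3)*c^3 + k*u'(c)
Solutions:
 u(c) = C1 + sqrt(3)*c^4/(4*k) + c^3/3 - 2*c^2/k


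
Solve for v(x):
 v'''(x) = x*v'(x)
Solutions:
 v(x) = C1 + Integral(C2*airyai(x) + C3*airybi(x), x)


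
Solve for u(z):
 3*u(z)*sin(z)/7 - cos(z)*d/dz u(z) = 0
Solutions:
 u(z) = C1/cos(z)^(3/7)


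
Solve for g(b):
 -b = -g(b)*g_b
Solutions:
 g(b) = -sqrt(C1 + b^2)
 g(b) = sqrt(C1 + b^2)


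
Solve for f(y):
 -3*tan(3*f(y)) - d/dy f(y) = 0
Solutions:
 f(y) = -asin(C1*exp(-9*y))/3 + pi/3
 f(y) = asin(C1*exp(-9*y))/3


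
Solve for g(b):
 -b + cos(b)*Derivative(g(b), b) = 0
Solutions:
 g(b) = C1 + Integral(b/cos(b), b)


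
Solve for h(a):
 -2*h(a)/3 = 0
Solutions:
 h(a) = 0


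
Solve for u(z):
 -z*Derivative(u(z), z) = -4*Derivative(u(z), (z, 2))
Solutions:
 u(z) = C1 + C2*erfi(sqrt(2)*z/4)


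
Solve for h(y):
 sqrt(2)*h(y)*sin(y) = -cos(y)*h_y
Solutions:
 h(y) = C1*cos(y)^(sqrt(2))


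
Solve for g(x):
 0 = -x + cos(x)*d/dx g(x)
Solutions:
 g(x) = C1 + Integral(x/cos(x), x)


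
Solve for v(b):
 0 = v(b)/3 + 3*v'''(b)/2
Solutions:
 v(b) = C3*exp(-6^(1/3)*b/3) + (C1*sin(2^(1/3)*3^(5/6)*b/6) + C2*cos(2^(1/3)*3^(5/6)*b/6))*exp(6^(1/3)*b/6)


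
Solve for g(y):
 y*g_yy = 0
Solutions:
 g(y) = C1 + C2*y


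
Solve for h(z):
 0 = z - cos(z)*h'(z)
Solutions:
 h(z) = C1 + Integral(z/cos(z), z)


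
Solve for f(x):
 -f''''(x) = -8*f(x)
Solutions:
 f(x) = C1*exp(-2^(3/4)*x) + C2*exp(2^(3/4)*x) + C3*sin(2^(3/4)*x) + C4*cos(2^(3/4)*x)


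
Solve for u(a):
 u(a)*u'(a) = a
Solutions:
 u(a) = -sqrt(C1 + a^2)
 u(a) = sqrt(C1 + a^2)


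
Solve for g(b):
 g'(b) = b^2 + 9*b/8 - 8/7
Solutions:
 g(b) = C1 + b^3/3 + 9*b^2/16 - 8*b/7


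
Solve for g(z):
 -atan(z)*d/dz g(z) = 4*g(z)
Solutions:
 g(z) = C1*exp(-4*Integral(1/atan(z), z))


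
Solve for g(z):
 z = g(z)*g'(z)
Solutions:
 g(z) = -sqrt(C1 + z^2)
 g(z) = sqrt(C1 + z^2)


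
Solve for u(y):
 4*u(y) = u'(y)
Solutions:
 u(y) = C1*exp(4*y)


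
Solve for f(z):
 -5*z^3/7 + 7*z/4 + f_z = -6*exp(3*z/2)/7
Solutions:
 f(z) = C1 + 5*z^4/28 - 7*z^2/8 - 4*exp(3*z/2)/7


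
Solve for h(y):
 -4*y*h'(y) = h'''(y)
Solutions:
 h(y) = C1 + Integral(C2*airyai(-2^(2/3)*y) + C3*airybi(-2^(2/3)*y), y)


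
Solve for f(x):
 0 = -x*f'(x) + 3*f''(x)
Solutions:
 f(x) = C1 + C2*erfi(sqrt(6)*x/6)


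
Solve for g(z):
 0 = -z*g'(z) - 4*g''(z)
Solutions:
 g(z) = C1 + C2*erf(sqrt(2)*z/4)


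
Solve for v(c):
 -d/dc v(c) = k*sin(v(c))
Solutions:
 v(c) = -acos((-C1 - exp(2*c*k))/(C1 - exp(2*c*k))) + 2*pi
 v(c) = acos((-C1 - exp(2*c*k))/(C1 - exp(2*c*k)))


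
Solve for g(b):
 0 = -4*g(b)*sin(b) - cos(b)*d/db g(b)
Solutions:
 g(b) = C1*cos(b)^4


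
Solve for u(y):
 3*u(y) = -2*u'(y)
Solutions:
 u(y) = C1*exp(-3*y/2)


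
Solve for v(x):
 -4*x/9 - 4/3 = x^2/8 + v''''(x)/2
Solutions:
 v(x) = C1 + C2*x + C3*x^2 + C4*x^3 - x^6/1440 - x^5/135 - x^4/9


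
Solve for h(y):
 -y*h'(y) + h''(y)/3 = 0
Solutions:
 h(y) = C1 + C2*erfi(sqrt(6)*y/2)


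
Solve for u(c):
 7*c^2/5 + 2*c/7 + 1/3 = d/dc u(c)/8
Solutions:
 u(c) = C1 + 56*c^3/15 + 8*c^2/7 + 8*c/3


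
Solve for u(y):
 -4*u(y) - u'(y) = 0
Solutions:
 u(y) = C1*exp(-4*y)


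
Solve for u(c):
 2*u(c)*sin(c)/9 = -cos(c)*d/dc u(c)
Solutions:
 u(c) = C1*cos(c)^(2/9)


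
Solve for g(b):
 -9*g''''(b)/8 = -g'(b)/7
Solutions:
 g(b) = C1 + C4*exp(2*147^(1/3)*b/21) + (C2*sin(3^(5/6)*7^(2/3)*b/21) + C3*cos(3^(5/6)*7^(2/3)*b/21))*exp(-147^(1/3)*b/21)


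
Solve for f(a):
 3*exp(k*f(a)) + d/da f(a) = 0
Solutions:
 f(a) = Piecewise((log(1/(C1*k + 3*a*k))/k, Ne(k, 0)), (nan, True))
 f(a) = Piecewise((C1 - 3*a, Eq(k, 0)), (nan, True))


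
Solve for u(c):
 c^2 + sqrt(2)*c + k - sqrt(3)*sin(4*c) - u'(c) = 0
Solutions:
 u(c) = C1 + c^3/3 + sqrt(2)*c^2/2 + c*k + sqrt(3)*cos(4*c)/4


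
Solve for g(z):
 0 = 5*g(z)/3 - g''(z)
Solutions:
 g(z) = C1*exp(-sqrt(15)*z/3) + C2*exp(sqrt(15)*z/3)


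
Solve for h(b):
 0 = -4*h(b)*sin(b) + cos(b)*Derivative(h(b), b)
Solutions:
 h(b) = C1/cos(b)^4


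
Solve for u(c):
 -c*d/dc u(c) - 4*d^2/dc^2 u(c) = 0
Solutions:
 u(c) = C1 + C2*erf(sqrt(2)*c/4)


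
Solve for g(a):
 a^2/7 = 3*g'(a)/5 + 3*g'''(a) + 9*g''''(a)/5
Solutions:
 g(a) = C1 + C2*exp(a*(-20 + 50*2^(1/3)/(9*sqrt(2229) + 493)^(1/3) + 2^(2/3)*(9*sqrt(2229) + 493)^(1/3))/36)*sin(2^(1/3)*sqrt(3)*a*(-2^(1/3)*(9*sqrt(2229) + 493)^(1/3) + 50/(9*sqrt(2229) + 493)^(1/3))/36) + C3*exp(a*(-20 + 50*2^(1/3)/(9*sqrt(2229) + 493)^(1/3) + 2^(2/3)*(9*sqrt(2229) + 493)^(1/3))/36)*cos(2^(1/3)*sqrt(3)*a*(-2^(1/3)*(9*sqrt(2229) + 493)^(1/3) + 50/(9*sqrt(2229) + 493)^(1/3))/36) + C4*exp(-a*(50*2^(1/3)/(9*sqrt(2229) + 493)^(1/3) + 10 + 2^(2/3)*(9*sqrt(2229) + 493)^(1/3))/18) + 5*a^3/63 - 50*a/21


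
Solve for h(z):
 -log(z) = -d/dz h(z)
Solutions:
 h(z) = C1 + z*log(z) - z


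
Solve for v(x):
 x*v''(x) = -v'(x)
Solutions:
 v(x) = C1 + C2*log(x)


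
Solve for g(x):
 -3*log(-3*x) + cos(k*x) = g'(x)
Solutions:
 g(x) = C1 - 3*x*log(-x) - 3*x*log(3) + 3*x + Piecewise((sin(k*x)/k, Ne(k, 0)), (x, True))


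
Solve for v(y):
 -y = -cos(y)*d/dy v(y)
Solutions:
 v(y) = C1 + Integral(y/cos(y), y)


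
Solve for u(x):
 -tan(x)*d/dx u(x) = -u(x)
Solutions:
 u(x) = C1*sin(x)


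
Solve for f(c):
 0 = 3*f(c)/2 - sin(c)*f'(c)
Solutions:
 f(c) = C1*(cos(c) - 1)^(3/4)/(cos(c) + 1)^(3/4)


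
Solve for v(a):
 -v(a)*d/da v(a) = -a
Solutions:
 v(a) = -sqrt(C1 + a^2)
 v(a) = sqrt(C1 + a^2)


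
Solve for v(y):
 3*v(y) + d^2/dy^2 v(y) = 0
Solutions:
 v(y) = C1*sin(sqrt(3)*y) + C2*cos(sqrt(3)*y)


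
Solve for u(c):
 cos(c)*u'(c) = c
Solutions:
 u(c) = C1 + Integral(c/cos(c), c)


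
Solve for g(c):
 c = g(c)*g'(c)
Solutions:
 g(c) = -sqrt(C1 + c^2)
 g(c) = sqrt(C1 + c^2)


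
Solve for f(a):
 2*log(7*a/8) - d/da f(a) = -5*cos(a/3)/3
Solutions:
 f(a) = C1 + 2*a*log(a) - 6*a*log(2) - 2*a + 2*a*log(7) + 5*sin(a/3)


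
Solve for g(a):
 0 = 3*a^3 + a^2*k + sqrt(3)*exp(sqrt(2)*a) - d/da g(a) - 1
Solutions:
 g(a) = C1 + 3*a^4/4 + a^3*k/3 - a + sqrt(6)*exp(sqrt(2)*a)/2


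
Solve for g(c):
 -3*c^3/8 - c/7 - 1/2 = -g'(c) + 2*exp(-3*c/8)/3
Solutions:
 g(c) = C1 + 3*c^4/32 + c^2/14 + c/2 - 16*exp(-3*c/8)/9


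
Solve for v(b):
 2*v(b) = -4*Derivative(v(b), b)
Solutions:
 v(b) = C1*exp(-b/2)


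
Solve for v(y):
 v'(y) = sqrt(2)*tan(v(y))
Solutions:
 v(y) = pi - asin(C1*exp(sqrt(2)*y))
 v(y) = asin(C1*exp(sqrt(2)*y))


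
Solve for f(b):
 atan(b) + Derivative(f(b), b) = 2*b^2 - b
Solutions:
 f(b) = C1 + 2*b^3/3 - b^2/2 - b*atan(b) + log(b^2 + 1)/2


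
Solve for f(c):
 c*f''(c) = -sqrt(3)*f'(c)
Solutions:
 f(c) = C1 + C2*c^(1 - sqrt(3))


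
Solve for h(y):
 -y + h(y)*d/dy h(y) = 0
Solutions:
 h(y) = -sqrt(C1 + y^2)
 h(y) = sqrt(C1 + y^2)


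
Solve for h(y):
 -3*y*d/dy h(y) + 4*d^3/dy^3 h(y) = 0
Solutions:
 h(y) = C1 + Integral(C2*airyai(6^(1/3)*y/2) + C3*airybi(6^(1/3)*y/2), y)


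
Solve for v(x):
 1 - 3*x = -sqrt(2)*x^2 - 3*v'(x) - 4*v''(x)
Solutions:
 v(x) = C1 + C2*exp(-3*x/4) - sqrt(2)*x^3/9 + x^2/2 + 4*sqrt(2)*x^2/9 - 32*sqrt(2)*x/27 - 5*x/3


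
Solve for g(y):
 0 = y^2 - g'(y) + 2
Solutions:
 g(y) = C1 + y^3/3 + 2*y


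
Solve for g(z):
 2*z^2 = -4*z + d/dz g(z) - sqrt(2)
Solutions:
 g(z) = C1 + 2*z^3/3 + 2*z^2 + sqrt(2)*z


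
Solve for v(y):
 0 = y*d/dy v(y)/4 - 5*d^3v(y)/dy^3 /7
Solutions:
 v(y) = C1 + Integral(C2*airyai(350^(1/3)*y/10) + C3*airybi(350^(1/3)*y/10), y)


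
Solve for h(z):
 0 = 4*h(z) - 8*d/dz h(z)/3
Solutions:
 h(z) = C1*exp(3*z/2)


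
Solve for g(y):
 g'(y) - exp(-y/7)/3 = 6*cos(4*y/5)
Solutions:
 g(y) = C1 + 15*sin(4*y/5)/2 - 7*exp(-y/7)/3


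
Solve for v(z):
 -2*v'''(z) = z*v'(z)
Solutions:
 v(z) = C1 + Integral(C2*airyai(-2^(2/3)*z/2) + C3*airybi(-2^(2/3)*z/2), z)


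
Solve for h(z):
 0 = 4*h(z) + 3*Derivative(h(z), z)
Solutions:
 h(z) = C1*exp(-4*z/3)


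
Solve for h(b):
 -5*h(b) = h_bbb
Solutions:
 h(b) = C3*exp(-5^(1/3)*b) + (C1*sin(sqrt(3)*5^(1/3)*b/2) + C2*cos(sqrt(3)*5^(1/3)*b/2))*exp(5^(1/3)*b/2)


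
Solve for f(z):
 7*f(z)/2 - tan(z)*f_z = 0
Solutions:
 f(z) = C1*sin(z)^(7/2)


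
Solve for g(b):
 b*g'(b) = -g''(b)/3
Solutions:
 g(b) = C1 + C2*erf(sqrt(6)*b/2)


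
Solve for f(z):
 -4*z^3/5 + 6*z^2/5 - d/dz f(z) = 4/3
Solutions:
 f(z) = C1 - z^4/5 + 2*z^3/5 - 4*z/3


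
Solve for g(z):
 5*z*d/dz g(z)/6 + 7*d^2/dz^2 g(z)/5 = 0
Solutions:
 g(z) = C1 + C2*erf(5*sqrt(21)*z/42)


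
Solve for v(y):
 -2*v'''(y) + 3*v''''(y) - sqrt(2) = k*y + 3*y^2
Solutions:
 v(y) = C1 + C2*y + C3*y^2 + C4*exp(2*y/3) - y^5/40 + y^4*(-k - 9)/48 + y^3*(-3*k - 27 - 2*sqrt(2))/24


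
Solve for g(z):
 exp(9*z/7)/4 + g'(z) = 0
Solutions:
 g(z) = C1 - 7*exp(9*z/7)/36


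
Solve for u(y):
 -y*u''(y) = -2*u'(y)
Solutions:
 u(y) = C1 + C2*y^3


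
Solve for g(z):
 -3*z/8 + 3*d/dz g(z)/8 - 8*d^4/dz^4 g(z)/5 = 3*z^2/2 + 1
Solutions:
 g(z) = C1 + C4*exp(15^(1/3)*z/4) + 4*z^3/3 + z^2/2 + 8*z/3 + (C2*sin(3^(5/6)*5^(1/3)*z/8) + C3*cos(3^(5/6)*5^(1/3)*z/8))*exp(-15^(1/3)*z/8)


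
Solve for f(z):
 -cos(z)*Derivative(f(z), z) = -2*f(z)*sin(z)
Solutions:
 f(z) = C1/cos(z)^2


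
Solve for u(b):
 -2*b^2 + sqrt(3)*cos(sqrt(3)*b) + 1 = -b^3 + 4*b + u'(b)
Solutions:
 u(b) = C1 + b^4/4 - 2*b^3/3 - 2*b^2 + b + sin(sqrt(3)*b)


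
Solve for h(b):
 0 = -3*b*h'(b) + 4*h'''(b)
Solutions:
 h(b) = C1 + Integral(C2*airyai(6^(1/3)*b/2) + C3*airybi(6^(1/3)*b/2), b)


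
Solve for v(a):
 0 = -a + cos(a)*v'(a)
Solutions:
 v(a) = C1 + Integral(a/cos(a), a)


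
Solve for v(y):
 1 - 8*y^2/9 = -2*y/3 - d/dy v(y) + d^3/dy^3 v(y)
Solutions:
 v(y) = C1 + C2*exp(-y) + C3*exp(y) + 8*y^3/27 - y^2/3 + 7*y/9


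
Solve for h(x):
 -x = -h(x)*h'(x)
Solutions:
 h(x) = -sqrt(C1 + x^2)
 h(x) = sqrt(C1 + x^2)


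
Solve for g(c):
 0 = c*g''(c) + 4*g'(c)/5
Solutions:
 g(c) = C1 + C2*c^(1/5)


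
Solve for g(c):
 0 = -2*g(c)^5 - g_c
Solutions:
 g(c) = -I*(1/(C1 + 8*c))^(1/4)
 g(c) = I*(1/(C1 + 8*c))^(1/4)
 g(c) = -(1/(C1 + 8*c))^(1/4)
 g(c) = (1/(C1 + 8*c))^(1/4)


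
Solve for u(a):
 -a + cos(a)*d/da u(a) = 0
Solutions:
 u(a) = C1 + Integral(a/cos(a), a)


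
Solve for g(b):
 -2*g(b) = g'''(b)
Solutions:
 g(b) = C3*exp(-2^(1/3)*b) + (C1*sin(2^(1/3)*sqrt(3)*b/2) + C2*cos(2^(1/3)*sqrt(3)*b/2))*exp(2^(1/3)*b/2)


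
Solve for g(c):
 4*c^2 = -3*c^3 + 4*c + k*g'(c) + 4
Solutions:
 g(c) = C1 + 3*c^4/(4*k) + 4*c^3/(3*k) - 2*c^2/k - 4*c/k


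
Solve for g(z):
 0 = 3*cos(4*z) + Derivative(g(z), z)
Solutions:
 g(z) = C1 - 3*sin(4*z)/4


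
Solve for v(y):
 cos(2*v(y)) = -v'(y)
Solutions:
 v(y) = -asin((C1 + exp(4*y))/(C1 - exp(4*y)))/2 + pi/2
 v(y) = asin((C1 + exp(4*y))/(C1 - exp(4*y)))/2


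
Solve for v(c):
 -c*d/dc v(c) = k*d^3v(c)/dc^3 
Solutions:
 v(c) = C1 + Integral(C2*airyai(c*(-1/k)^(1/3)) + C3*airybi(c*(-1/k)^(1/3)), c)


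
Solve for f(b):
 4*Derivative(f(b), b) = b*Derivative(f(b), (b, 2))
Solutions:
 f(b) = C1 + C2*b^5


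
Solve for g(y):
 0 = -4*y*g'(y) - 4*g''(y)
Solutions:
 g(y) = C1 + C2*erf(sqrt(2)*y/2)


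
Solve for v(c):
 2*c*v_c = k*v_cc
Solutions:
 v(c) = C1 + C2*erf(c*sqrt(-1/k))/sqrt(-1/k)


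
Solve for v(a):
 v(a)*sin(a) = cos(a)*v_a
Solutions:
 v(a) = C1/cos(a)


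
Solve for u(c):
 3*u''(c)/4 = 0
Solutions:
 u(c) = C1 + C2*c


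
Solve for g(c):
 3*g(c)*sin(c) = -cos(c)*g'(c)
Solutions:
 g(c) = C1*cos(c)^3


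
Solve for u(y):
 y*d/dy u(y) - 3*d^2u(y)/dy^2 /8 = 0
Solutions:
 u(y) = C1 + C2*erfi(2*sqrt(3)*y/3)


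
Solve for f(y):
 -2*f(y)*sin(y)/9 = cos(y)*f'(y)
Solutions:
 f(y) = C1*cos(y)^(2/9)


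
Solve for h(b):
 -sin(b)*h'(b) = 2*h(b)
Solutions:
 h(b) = C1*(cos(b) + 1)/(cos(b) - 1)


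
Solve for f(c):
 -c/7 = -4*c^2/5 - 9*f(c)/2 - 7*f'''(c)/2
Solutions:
 f(c) = C3*exp(-21^(2/3)*c/7) - 8*c^2/45 + 2*c/63 + (C1*sin(3*3^(1/6)*7^(2/3)*c/14) + C2*cos(3*3^(1/6)*7^(2/3)*c/14))*exp(21^(2/3)*c/14)


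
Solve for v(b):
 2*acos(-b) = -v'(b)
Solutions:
 v(b) = C1 - 2*b*acos(-b) - 2*sqrt(1 - b^2)


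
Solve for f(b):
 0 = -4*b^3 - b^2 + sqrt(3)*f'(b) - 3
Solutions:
 f(b) = C1 + sqrt(3)*b^4/3 + sqrt(3)*b^3/9 + sqrt(3)*b


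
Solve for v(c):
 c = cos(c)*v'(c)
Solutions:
 v(c) = C1 + Integral(c/cos(c), c)


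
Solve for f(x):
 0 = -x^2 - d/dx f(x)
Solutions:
 f(x) = C1 - x^3/3


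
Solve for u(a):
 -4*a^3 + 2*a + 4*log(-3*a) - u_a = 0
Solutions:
 u(a) = C1 - a^4 + a^2 + 4*a*log(-a) + 4*a*(-1 + log(3))


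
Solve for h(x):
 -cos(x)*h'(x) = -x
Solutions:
 h(x) = C1 + Integral(x/cos(x), x)


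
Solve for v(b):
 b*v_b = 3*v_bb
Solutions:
 v(b) = C1 + C2*erfi(sqrt(6)*b/6)


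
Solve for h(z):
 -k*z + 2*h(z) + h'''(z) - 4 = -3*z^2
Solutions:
 h(z) = C3*exp(-2^(1/3)*z) + k*z/2 - 3*z^2/2 + (C1*sin(2^(1/3)*sqrt(3)*z/2) + C2*cos(2^(1/3)*sqrt(3)*z/2))*exp(2^(1/3)*z/2) + 2


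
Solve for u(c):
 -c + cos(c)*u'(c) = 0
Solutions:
 u(c) = C1 + Integral(c/cos(c), c)


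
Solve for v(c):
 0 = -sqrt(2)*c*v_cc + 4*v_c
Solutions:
 v(c) = C1 + C2*c^(1 + 2*sqrt(2))


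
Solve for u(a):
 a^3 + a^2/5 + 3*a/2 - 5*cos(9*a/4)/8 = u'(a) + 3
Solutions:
 u(a) = C1 + a^4/4 + a^3/15 + 3*a^2/4 - 3*a - 5*sin(9*a/4)/18


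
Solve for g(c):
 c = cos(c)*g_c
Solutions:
 g(c) = C1 + Integral(c/cos(c), c)


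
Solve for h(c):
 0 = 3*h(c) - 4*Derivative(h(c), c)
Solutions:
 h(c) = C1*exp(3*c/4)


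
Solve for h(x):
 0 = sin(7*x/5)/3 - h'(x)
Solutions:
 h(x) = C1 - 5*cos(7*x/5)/21


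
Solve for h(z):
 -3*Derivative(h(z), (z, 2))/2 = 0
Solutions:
 h(z) = C1 + C2*z


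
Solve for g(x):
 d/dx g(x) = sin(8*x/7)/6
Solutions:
 g(x) = C1 - 7*cos(8*x/7)/48


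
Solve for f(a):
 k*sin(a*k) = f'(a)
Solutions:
 f(a) = C1 - cos(a*k)


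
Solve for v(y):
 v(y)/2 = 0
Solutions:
 v(y) = 0


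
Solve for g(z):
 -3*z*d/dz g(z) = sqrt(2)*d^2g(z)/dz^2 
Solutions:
 g(z) = C1 + C2*erf(2^(1/4)*sqrt(3)*z/2)


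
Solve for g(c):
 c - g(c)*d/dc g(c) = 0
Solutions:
 g(c) = -sqrt(C1 + c^2)
 g(c) = sqrt(C1 + c^2)


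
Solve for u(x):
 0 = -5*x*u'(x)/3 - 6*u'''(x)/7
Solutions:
 u(x) = C1 + Integral(C2*airyai(-420^(1/3)*x/6) + C3*airybi(-420^(1/3)*x/6), x)


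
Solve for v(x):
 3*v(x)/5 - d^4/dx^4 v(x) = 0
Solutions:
 v(x) = C1*exp(-3^(1/4)*5^(3/4)*x/5) + C2*exp(3^(1/4)*5^(3/4)*x/5) + C3*sin(3^(1/4)*5^(3/4)*x/5) + C4*cos(3^(1/4)*5^(3/4)*x/5)


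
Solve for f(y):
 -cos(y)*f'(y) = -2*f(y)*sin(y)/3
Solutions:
 f(y) = C1/cos(y)^(2/3)


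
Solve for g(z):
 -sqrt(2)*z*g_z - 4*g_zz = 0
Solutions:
 g(z) = C1 + C2*erf(2^(3/4)*z/4)


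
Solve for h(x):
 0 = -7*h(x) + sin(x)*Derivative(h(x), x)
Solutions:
 h(x) = C1*sqrt(cos(x) - 1)*(cos(x)^3 - 3*cos(x)^2 + 3*cos(x) - 1)/(sqrt(cos(x) + 1)*(cos(x)^3 + 3*cos(x)^2 + 3*cos(x) + 1))


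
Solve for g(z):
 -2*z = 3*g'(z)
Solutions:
 g(z) = C1 - z^2/3


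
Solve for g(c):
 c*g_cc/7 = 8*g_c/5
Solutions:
 g(c) = C1 + C2*c^(61/5)


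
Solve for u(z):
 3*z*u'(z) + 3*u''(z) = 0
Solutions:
 u(z) = C1 + C2*erf(sqrt(2)*z/2)


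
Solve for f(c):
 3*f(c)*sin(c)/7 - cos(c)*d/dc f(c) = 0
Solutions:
 f(c) = C1/cos(c)^(3/7)


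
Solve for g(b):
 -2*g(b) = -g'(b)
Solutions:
 g(b) = C1*exp(2*b)


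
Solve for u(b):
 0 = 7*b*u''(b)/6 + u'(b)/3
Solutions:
 u(b) = C1 + C2*b^(5/7)


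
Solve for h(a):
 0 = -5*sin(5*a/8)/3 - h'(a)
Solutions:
 h(a) = C1 + 8*cos(5*a/8)/3


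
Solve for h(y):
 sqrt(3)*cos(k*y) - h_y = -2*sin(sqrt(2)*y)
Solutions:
 h(y) = C1 - sqrt(2)*cos(sqrt(2)*y) + sqrt(3)*sin(k*y)/k


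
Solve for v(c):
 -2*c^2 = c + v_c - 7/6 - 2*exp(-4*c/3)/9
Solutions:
 v(c) = C1 - 2*c^3/3 - c^2/2 + 7*c/6 - exp(-4*c/3)/6


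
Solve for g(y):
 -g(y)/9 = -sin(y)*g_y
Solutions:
 g(y) = C1*(cos(y) - 1)^(1/18)/(cos(y) + 1)^(1/18)


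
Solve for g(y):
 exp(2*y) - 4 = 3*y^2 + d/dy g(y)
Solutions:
 g(y) = C1 - y^3 - 4*y + exp(2*y)/2


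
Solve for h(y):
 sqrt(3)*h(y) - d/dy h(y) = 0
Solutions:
 h(y) = C1*exp(sqrt(3)*y)


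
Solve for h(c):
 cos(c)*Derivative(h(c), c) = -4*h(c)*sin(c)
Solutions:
 h(c) = C1*cos(c)^4


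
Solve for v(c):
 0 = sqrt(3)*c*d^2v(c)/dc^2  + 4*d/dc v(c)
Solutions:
 v(c) = C1 + C2*c^(1 - 4*sqrt(3)/3)


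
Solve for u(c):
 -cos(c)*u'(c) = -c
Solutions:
 u(c) = C1 + Integral(c/cos(c), c)


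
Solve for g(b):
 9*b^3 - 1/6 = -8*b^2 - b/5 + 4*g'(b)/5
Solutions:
 g(b) = C1 + 45*b^4/16 + 10*b^3/3 + b^2/8 - 5*b/24


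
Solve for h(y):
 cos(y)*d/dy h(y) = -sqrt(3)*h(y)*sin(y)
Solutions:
 h(y) = C1*cos(y)^(sqrt(3))


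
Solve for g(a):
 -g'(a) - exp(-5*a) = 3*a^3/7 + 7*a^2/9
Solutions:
 g(a) = C1 - 3*a^4/28 - 7*a^3/27 + exp(-5*a)/5


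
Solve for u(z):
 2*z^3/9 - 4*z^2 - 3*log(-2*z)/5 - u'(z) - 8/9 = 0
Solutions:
 u(z) = C1 + z^4/18 - 4*z^3/3 - 3*z*log(-z)/5 + z*(-27*log(2) - 13)/45


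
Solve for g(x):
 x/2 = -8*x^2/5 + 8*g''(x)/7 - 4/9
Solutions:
 g(x) = C1 + C2*x + 7*x^4/60 + 7*x^3/96 + 7*x^2/36


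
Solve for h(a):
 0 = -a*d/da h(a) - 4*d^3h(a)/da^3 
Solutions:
 h(a) = C1 + Integral(C2*airyai(-2^(1/3)*a/2) + C3*airybi(-2^(1/3)*a/2), a)


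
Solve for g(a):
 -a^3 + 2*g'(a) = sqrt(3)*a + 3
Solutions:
 g(a) = C1 + a^4/8 + sqrt(3)*a^2/4 + 3*a/2


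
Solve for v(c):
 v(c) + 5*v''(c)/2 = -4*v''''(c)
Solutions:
 v(c) = (C1*sin(sqrt(2)*c*cos(atan(sqrt(39)/5)/2)/2) + C2*cos(sqrt(2)*c*cos(atan(sqrt(39)/5)/2)/2))*exp(-sqrt(2)*c*sin(atan(sqrt(39)/5)/2)/2) + (C3*sin(sqrt(2)*c*cos(atan(sqrt(39)/5)/2)/2) + C4*cos(sqrt(2)*c*cos(atan(sqrt(39)/5)/2)/2))*exp(sqrt(2)*c*sin(atan(sqrt(39)/5)/2)/2)


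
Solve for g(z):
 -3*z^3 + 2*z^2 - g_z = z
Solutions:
 g(z) = C1 - 3*z^4/4 + 2*z^3/3 - z^2/2


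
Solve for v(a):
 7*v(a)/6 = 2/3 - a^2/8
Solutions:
 v(a) = 4/7 - 3*a^2/28


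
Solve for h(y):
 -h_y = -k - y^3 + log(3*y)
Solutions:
 h(y) = C1 + k*y + y^4/4 - y*log(y) - y*log(3) + y


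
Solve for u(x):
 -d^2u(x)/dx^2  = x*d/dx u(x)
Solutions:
 u(x) = C1 + C2*erf(sqrt(2)*x/2)


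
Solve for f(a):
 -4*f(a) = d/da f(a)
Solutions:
 f(a) = C1*exp(-4*a)


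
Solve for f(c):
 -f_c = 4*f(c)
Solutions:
 f(c) = C1*exp(-4*c)


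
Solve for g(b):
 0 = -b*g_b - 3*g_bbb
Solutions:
 g(b) = C1 + Integral(C2*airyai(-3^(2/3)*b/3) + C3*airybi(-3^(2/3)*b/3), b)


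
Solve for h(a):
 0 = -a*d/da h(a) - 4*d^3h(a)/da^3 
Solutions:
 h(a) = C1 + Integral(C2*airyai(-2^(1/3)*a/2) + C3*airybi(-2^(1/3)*a/2), a)


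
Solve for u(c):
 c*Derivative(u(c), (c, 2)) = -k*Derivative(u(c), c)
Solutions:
 u(c) = C1 + c^(1 - re(k))*(C2*sin(log(c)*Abs(im(k))) + C3*cos(log(c)*im(k)))


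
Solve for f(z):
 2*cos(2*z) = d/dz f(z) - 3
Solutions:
 f(z) = C1 + 3*z + sin(2*z)


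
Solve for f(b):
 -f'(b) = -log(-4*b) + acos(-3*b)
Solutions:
 f(b) = C1 + b*log(-b) - b*acos(-3*b) - b + 2*b*log(2) - sqrt(1 - 9*b^2)/3


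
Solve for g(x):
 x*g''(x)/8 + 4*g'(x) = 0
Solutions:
 g(x) = C1 + C2/x^31


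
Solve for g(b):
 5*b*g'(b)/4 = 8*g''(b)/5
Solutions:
 g(b) = C1 + C2*erfi(5*b/8)


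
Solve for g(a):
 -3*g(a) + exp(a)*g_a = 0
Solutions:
 g(a) = C1*exp(-3*exp(-a))


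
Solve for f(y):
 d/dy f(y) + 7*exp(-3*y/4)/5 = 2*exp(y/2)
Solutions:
 f(y) = C1 + 4*exp(y/2) + 28*exp(-3*y/4)/15


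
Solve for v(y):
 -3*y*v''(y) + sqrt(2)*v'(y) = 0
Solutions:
 v(y) = C1 + C2*y^(sqrt(2)/3 + 1)


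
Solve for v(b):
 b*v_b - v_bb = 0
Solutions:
 v(b) = C1 + C2*erfi(sqrt(2)*b/2)


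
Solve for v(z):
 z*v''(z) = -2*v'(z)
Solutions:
 v(z) = C1 + C2/z


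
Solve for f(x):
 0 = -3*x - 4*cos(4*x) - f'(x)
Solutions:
 f(x) = C1 - 3*x^2/2 - sin(4*x)


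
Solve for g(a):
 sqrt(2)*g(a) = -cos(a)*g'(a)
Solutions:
 g(a) = C1*(sin(a) - 1)^(sqrt(2)/2)/(sin(a) + 1)^(sqrt(2)/2)


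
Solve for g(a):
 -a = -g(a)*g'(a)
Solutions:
 g(a) = -sqrt(C1 + a^2)
 g(a) = sqrt(C1 + a^2)


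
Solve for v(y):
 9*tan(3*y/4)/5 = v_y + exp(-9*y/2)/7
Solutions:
 v(y) = C1 + 6*log(tan(3*y/4)^2 + 1)/5 + 2*exp(-9*y/2)/63


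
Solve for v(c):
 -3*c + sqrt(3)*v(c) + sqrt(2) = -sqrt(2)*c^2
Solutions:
 v(c) = -sqrt(6)*c^2/3 + sqrt(3)*c - sqrt(6)/3


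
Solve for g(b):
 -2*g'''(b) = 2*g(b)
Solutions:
 g(b) = C3*exp(-b) + (C1*sin(sqrt(3)*b/2) + C2*cos(sqrt(3)*b/2))*exp(b/2)


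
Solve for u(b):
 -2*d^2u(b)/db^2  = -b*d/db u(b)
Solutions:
 u(b) = C1 + C2*erfi(b/2)


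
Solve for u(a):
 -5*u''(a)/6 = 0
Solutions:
 u(a) = C1 + C2*a


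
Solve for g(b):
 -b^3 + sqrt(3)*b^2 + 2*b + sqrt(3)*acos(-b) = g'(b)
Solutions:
 g(b) = C1 - b^4/4 + sqrt(3)*b^3/3 + b^2 + sqrt(3)*(b*acos(-b) + sqrt(1 - b^2))


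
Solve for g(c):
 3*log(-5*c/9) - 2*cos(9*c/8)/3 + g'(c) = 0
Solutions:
 g(c) = C1 - 3*c*log(-c) - 3*c*log(5) + 3*c + 6*c*log(3) + 16*sin(9*c/8)/27


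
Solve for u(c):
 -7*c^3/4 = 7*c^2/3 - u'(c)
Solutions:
 u(c) = C1 + 7*c^4/16 + 7*c^3/9


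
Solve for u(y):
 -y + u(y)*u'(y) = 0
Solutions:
 u(y) = -sqrt(C1 + y^2)
 u(y) = sqrt(C1 + y^2)


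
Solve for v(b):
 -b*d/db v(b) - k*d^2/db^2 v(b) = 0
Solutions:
 v(b) = C1 + C2*sqrt(k)*erf(sqrt(2)*b*sqrt(1/k)/2)


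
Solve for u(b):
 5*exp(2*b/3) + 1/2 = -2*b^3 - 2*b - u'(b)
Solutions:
 u(b) = C1 - b^4/2 - b^2 - b/2 - 15*exp(2*b/3)/2


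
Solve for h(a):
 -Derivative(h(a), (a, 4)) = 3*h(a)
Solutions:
 h(a) = (C1*sin(sqrt(2)*3^(1/4)*a/2) + C2*cos(sqrt(2)*3^(1/4)*a/2))*exp(-sqrt(2)*3^(1/4)*a/2) + (C3*sin(sqrt(2)*3^(1/4)*a/2) + C4*cos(sqrt(2)*3^(1/4)*a/2))*exp(sqrt(2)*3^(1/4)*a/2)


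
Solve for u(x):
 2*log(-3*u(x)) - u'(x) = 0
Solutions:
 -Integral(1/(log(-_y) + log(3)), (_y, u(x)))/2 = C1 - x


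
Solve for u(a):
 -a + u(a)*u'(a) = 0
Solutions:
 u(a) = -sqrt(C1 + a^2)
 u(a) = sqrt(C1 + a^2)


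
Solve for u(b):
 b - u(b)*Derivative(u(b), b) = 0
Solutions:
 u(b) = -sqrt(C1 + b^2)
 u(b) = sqrt(C1 + b^2)


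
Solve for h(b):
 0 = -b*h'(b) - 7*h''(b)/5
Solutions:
 h(b) = C1 + C2*erf(sqrt(70)*b/14)


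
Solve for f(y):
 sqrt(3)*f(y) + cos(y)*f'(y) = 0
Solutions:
 f(y) = C1*(sin(y) - 1)^(sqrt(3)/2)/(sin(y) + 1)^(sqrt(3)/2)


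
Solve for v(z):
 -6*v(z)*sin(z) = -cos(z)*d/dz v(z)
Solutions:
 v(z) = C1/cos(z)^6


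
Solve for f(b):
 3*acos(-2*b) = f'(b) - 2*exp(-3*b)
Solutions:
 f(b) = C1 + 3*b*acos(-2*b) + 3*sqrt(1 - 4*b^2)/2 - 2*exp(-3*b)/3


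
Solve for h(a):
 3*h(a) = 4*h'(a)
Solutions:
 h(a) = C1*exp(3*a/4)


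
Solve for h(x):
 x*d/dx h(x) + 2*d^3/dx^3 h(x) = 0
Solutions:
 h(x) = C1 + Integral(C2*airyai(-2^(2/3)*x/2) + C3*airybi(-2^(2/3)*x/2), x)


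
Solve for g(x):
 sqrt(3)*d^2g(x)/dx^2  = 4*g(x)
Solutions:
 g(x) = C1*exp(-2*3^(3/4)*x/3) + C2*exp(2*3^(3/4)*x/3)


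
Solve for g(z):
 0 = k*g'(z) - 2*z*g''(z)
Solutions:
 g(z) = C1 + z^(re(k)/2 + 1)*(C2*sin(log(z)*Abs(im(k))/2) + C3*cos(log(z)*im(k)/2))


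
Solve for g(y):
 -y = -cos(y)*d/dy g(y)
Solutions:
 g(y) = C1 + Integral(y/cos(y), y)


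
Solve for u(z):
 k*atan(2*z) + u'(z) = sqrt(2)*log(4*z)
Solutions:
 u(z) = C1 - k*(z*atan(2*z) - log(4*z^2 + 1)/4) + sqrt(2)*z*(log(z) - 1) + 2*sqrt(2)*z*log(2)


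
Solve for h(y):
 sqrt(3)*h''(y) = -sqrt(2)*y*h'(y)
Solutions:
 h(y) = C1 + C2*erf(6^(3/4)*y/6)


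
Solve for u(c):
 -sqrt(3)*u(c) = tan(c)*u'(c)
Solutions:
 u(c) = C1/sin(c)^(sqrt(3))


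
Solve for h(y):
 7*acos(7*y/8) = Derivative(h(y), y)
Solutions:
 h(y) = C1 + 7*y*acos(7*y/8) - sqrt(64 - 49*y^2)


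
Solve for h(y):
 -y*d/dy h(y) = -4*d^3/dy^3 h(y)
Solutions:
 h(y) = C1 + Integral(C2*airyai(2^(1/3)*y/2) + C3*airybi(2^(1/3)*y/2), y)


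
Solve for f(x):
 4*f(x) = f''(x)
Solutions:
 f(x) = C1*exp(-2*x) + C2*exp(2*x)


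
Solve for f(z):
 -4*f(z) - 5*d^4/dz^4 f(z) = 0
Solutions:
 f(z) = (C1*sin(5^(3/4)*z/5) + C2*cos(5^(3/4)*z/5))*exp(-5^(3/4)*z/5) + (C3*sin(5^(3/4)*z/5) + C4*cos(5^(3/4)*z/5))*exp(5^(3/4)*z/5)


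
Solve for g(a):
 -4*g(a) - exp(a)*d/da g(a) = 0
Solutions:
 g(a) = C1*exp(4*exp(-a))


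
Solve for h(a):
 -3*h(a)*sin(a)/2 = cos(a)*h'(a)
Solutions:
 h(a) = C1*cos(a)^(3/2)


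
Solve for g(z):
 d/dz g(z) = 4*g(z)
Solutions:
 g(z) = C1*exp(4*z)


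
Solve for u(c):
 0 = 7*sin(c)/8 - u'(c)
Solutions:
 u(c) = C1 - 7*cos(c)/8


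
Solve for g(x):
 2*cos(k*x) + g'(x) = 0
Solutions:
 g(x) = C1 - 2*sin(k*x)/k


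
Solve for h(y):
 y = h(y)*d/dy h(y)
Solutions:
 h(y) = -sqrt(C1 + y^2)
 h(y) = sqrt(C1 + y^2)


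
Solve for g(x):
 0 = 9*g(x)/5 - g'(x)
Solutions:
 g(x) = C1*exp(9*x/5)


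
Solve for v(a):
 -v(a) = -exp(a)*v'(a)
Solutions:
 v(a) = C1*exp(-exp(-a))


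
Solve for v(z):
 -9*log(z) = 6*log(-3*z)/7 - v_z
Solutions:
 v(z) = C1 + 69*z*log(z)/7 + 3*z*(-23 + 2*log(3) + 2*I*pi)/7


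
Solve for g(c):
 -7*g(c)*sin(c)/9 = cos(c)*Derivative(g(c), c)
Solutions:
 g(c) = C1*cos(c)^(7/9)


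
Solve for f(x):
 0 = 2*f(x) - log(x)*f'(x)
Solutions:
 f(x) = C1*exp(2*li(x))


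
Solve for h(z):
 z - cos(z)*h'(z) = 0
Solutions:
 h(z) = C1 + Integral(z/cos(z), z)


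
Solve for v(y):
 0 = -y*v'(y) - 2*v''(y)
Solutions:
 v(y) = C1 + C2*erf(y/2)


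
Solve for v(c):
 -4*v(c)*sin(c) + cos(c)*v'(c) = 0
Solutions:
 v(c) = C1/cos(c)^4


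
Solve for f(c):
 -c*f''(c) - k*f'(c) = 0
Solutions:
 f(c) = C1 + c^(1 - re(k))*(C2*sin(log(c)*Abs(im(k))) + C3*cos(log(c)*im(k)))


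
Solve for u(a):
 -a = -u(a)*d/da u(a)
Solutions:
 u(a) = -sqrt(C1 + a^2)
 u(a) = sqrt(C1 + a^2)


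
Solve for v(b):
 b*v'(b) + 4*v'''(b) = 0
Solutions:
 v(b) = C1 + Integral(C2*airyai(-2^(1/3)*b/2) + C3*airybi(-2^(1/3)*b/2), b)


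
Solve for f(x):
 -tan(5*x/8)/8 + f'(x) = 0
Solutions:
 f(x) = C1 - log(cos(5*x/8))/5


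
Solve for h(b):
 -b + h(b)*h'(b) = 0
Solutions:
 h(b) = -sqrt(C1 + b^2)
 h(b) = sqrt(C1 + b^2)


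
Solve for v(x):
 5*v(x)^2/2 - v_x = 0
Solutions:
 v(x) = -2/(C1 + 5*x)


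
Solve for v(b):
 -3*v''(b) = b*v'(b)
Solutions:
 v(b) = C1 + C2*erf(sqrt(6)*b/6)


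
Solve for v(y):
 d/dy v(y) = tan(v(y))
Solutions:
 v(y) = pi - asin(C1*exp(y))
 v(y) = asin(C1*exp(y))


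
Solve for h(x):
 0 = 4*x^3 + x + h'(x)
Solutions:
 h(x) = C1 - x^4 - x^2/2


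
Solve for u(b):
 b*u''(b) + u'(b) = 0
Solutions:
 u(b) = C1 + C2*log(b)


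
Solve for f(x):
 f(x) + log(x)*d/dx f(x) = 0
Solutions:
 f(x) = C1*exp(-li(x))


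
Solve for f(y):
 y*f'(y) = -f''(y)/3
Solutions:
 f(y) = C1 + C2*erf(sqrt(6)*y/2)


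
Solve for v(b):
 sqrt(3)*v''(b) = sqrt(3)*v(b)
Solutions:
 v(b) = C1*exp(-b) + C2*exp(b)


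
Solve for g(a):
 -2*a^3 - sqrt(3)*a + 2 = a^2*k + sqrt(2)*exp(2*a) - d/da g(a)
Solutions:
 g(a) = C1 + a^4/2 + a^3*k/3 + sqrt(3)*a^2/2 - 2*a + sqrt(2)*exp(2*a)/2


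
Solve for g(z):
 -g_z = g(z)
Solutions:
 g(z) = C1*exp(-z)


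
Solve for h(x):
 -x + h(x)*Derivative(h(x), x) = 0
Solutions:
 h(x) = -sqrt(C1 + x^2)
 h(x) = sqrt(C1 + x^2)


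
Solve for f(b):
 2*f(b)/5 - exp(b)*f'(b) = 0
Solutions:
 f(b) = C1*exp(-2*exp(-b)/5)


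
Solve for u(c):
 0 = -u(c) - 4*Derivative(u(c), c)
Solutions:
 u(c) = C1*exp(-c/4)


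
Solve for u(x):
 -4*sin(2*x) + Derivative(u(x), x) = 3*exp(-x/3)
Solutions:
 u(x) = C1 - 2*cos(2*x) - 9*exp(-x/3)


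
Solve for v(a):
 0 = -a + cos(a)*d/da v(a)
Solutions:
 v(a) = C1 + Integral(a/cos(a), a)


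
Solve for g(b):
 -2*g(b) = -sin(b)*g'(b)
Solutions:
 g(b) = C1*(cos(b) - 1)/(cos(b) + 1)


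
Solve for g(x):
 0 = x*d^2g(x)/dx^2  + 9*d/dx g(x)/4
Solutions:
 g(x) = C1 + C2/x^(5/4)


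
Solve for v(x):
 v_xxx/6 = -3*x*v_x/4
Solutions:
 v(x) = C1 + Integral(C2*airyai(-6^(2/3)*x/2) + C3*airybi(-6^(2/3)*x/2), x)


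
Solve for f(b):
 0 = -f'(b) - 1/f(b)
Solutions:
 f(b) = -sqrt(C1 - 2*b)
 f(b) = sqrt(C1 - 2*b)


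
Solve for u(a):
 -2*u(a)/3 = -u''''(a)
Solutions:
 u(a) = C1*exp(-2^(1/4)*3^(3/4)*a/3) + C2*exp(2^(1/4)*3^(3/4)*a/3) + C3*sin(2^(1/4)*3^(3/4)*a/3) + C4*cos(2^(1/4)*3^(3/4)*a/3)


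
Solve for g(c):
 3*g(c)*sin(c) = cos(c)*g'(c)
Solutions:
 g(c) = C1/cos(c)^3


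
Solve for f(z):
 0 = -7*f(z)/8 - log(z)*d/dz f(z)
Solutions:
 f(z) = C1*exp(-7*li(z)/8)


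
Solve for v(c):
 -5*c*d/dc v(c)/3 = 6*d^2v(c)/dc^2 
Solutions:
 v(c) = C1 + C2*erf(sqrt(5)*c/6)


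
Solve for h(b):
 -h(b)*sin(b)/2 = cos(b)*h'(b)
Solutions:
 h(b) = C1*sqrt(cos(b))


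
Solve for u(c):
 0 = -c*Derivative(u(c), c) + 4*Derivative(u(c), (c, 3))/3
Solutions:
 u(c) = C1 + Integral(C2*airyai(6^(1/3)*c/2) + C3*airybi(6^(1/3)*c/2), c)


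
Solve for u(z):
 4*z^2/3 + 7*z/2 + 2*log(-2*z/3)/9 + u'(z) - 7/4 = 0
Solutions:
 u(z) = C1 - 4*z^3/9 - 7*z^2/4 - 2*z*log(-z)/9 + z*(-8*log(2) + 8*log(3) + 71)/36


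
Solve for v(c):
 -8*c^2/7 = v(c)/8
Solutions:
 v(c) = -64*c^2/7


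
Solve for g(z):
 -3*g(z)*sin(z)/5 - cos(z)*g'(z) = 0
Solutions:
 g(z) = C1*cos(z)^(3/5)


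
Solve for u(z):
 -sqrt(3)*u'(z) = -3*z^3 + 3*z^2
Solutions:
 u(z) = C1 + sqrt(3)*z^4/4 - sqrt(3)*z^3/3


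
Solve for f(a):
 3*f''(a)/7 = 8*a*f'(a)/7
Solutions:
 f(a) = C1 + C2*erfi(2*sqrt(3)*a/3)


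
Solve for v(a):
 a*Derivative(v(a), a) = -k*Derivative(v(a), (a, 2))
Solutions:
 v(a) = C1 + C2*sqrt(k)*erf(sqrt(2)*a*sqrt(1/k)/2)


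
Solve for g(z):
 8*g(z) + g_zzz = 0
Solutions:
 g(z) = C3*exp(-2*z) + (C1*sin(sqrt(3)*z) + C2*cos(sqrt(3)*z))*exp(z)


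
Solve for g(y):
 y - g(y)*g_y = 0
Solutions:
 g(y) = -sqrt(C1 + y^2)
 g(y) = sqrt(C1 + y^2)


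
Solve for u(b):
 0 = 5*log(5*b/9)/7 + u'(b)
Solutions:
 u(b) = C1 - 5*b*log(b)/7 - 5*b*log(5)/7 + 5*b/7 + 10*b*log(3)/7


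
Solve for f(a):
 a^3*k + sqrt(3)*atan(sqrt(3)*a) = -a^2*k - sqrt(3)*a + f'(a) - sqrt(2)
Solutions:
 f(a) = C1 + a^4*k/4 + a^3*k/3 + sqrt(3)*a^2/2 + sqrt(2)*a + sqrt(3)*(a*atan(sqrt(3)*a) - sqrt(3)*log(3*a^2 + 1)/6)


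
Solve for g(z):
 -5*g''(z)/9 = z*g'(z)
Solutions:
 g(z) = C1 + C2*erf(3*sqrt(10)*z/10)


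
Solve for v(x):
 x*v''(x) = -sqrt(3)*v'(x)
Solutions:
 v(x) = C1 + C2*x^(1 - sqrt(3))


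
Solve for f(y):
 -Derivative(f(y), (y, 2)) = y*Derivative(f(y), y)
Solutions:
 f(y) = C1 + C2*erf(sqrt(2)*y/2)


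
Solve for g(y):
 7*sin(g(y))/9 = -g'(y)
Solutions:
 7*y/9 + log(cos(g(y)) - 1)/2 - log(cos(g(y)) + 1)/2 = C1


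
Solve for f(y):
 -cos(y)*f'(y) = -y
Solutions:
 f(y) = C1 + Integral(y/cos(y), y)


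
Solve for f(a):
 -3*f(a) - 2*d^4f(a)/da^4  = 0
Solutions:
 f(a) = (C1*sin(6^(1/4)*a/2) + C2*cos(6^(1/4)*a/2))*exp(-6^(1/4)*a/2) + (C3*sin(6^(1/4)*a/2) + C4*cos(6^(1/4)*a/2))*exp(6^(1/4)*a/2)


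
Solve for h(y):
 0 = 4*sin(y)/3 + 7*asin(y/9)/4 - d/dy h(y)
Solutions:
 h(y) = C1 + 7*y*asin(y/9)/4 + 7*sqrt(81 - y^2)/4 - 4*cos(y)/3


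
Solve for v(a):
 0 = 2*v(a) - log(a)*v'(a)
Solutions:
 v(a) = C1*exp(2*li(a))


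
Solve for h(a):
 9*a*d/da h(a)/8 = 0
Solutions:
 h(a) = C1


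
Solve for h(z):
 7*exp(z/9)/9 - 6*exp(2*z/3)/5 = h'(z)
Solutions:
 h(z) = C1 + 7*exp(z/9) - 9*exp(2*z/3)/5


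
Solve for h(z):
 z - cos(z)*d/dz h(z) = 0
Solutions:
 h(z) = C1 + Integral(z/cos(z), z)


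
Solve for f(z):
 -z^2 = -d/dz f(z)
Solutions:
 f(z) = C1 + z^3/3


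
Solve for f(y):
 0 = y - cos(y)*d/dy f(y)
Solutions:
 f(y) = C1 + Integral(y/cos(y), y)


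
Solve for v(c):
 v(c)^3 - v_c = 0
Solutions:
 v(c) = -sqrt(2)*sqrt(-1/(C1 + c))/2
 v(c) = sqrt(2)*sqrt(-1/(C1 + c))/2


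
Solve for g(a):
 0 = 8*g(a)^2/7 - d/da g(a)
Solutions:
 g(a) = -7/(C1 + 8*a)


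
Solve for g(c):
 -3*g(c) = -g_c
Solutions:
 g(c) = C1*exp(3*c)


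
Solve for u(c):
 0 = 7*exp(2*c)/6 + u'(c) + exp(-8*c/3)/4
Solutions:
 u(c) = C1 - 7*exp(2*c)/12 + 3*exp(-8*c/3)/32


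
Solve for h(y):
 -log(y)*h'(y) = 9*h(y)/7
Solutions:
 h(y) = C1*exp(-9*li(y)/7)


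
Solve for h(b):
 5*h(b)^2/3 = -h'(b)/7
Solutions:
 h(b) = 3/(C1 + 35*b)


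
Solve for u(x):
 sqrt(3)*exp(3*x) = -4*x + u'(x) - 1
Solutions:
 u(x) = C1 + 2*x^2 + x + sqrt(3)*exp(3*x)/3


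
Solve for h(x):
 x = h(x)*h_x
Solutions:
 h(x) = -sqrt(C1 + x^2)
 h(x) = sqrt(C1 + x^2)


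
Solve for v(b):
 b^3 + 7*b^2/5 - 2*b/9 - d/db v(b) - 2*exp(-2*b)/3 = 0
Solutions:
 v(b) = C1 + b^4/4 + 7*b^3/15 - b^2/9 + exp(-2*b)/3


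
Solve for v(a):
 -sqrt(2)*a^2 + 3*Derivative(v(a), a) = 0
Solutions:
 v(a) = C1 + sqrt(2)*a^3/9


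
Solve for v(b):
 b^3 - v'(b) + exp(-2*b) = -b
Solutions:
 v(b) = C1 + b^4/4 + b^2/2 - exp(-2*b)/2


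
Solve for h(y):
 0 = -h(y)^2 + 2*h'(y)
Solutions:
 h(y) = -2/(C1 + y)


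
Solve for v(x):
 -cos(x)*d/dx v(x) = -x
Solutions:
 v(x) = C1 + Integral(x/cos(x), x)


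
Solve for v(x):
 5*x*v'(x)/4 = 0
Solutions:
 v(x) = C1


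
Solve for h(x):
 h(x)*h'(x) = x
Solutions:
 h(x) = -sqrt(C1 + x^2)
 h(x) = sqrt(C1 + x^2)


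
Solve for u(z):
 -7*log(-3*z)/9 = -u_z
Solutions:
 u(z) = C1 + 7*z*log(-z)/9 + 7*z*(-1 + log(3))/9


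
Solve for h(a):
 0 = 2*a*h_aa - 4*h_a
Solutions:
 h(a) = C1 + C2*a^3


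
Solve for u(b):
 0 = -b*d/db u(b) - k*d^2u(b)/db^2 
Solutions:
 u(b) = C1 + C2*sqrt(k)*erf(sqrt(2)*b*sqrt(1/k)/2)


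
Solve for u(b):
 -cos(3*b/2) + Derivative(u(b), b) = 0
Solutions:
 u(b) = C1 + 2*sin(3*b/2)/3


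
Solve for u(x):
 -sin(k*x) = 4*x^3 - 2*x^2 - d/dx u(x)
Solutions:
 u(x) = C1 + x^4 - 2*x^3/3 - cos(k*x)/k


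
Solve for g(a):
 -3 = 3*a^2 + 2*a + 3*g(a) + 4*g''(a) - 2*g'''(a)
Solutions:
 g(a) = C1*exp(a*(-2^(1/3)*(9*sqrt(145) + 113)^(1/3) - 8*2^(2/3)/(9*sqrt(145) + 113)^(1/3) + 8)/12)*sin(2^(1/3)*sqrt(3)*a*(-(9*sqrt(145) + 113)^(1/3) + 8*2^(1/3)/(9*sqrt(145) + 113)^(1/3))/12) + C2*exp(a*(-2^(1/3)*(9*sqrt(145) + 113)^(1/3) - 8*2^(2/3)/(9*sqrt(145) + 113)^(1/3) + 8)/12)*cos(2^(1/3)*sqrt(3)*a*(-(9*sqrt(145) + 113)^(1/3) + 8*2^(1/3)/(9*sqrt(145) + 113)^(1/3))/12) + C3*exp(a*(8*2^(2/3)/(9*sqrt(145) + 113)^(1/3) + 4 + 2^(1/3)*(9*sqrt(145) + 113)^(1/3))/6) - a^2 - 2*a/3 + 5/3


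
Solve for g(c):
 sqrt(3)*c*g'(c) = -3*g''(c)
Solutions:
 g(c) = C1 + C2*erf(sqrt(2)*3^(3/4)*c/6)


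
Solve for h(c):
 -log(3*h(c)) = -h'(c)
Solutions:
 -Integral(1/(log(_y) + log(3)), (_y, h(c))) = C1 - c


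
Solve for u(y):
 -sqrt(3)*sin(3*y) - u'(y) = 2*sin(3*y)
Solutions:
 u(y) = C1 + sqrt(3)*cos(3*y)/3 + 2*cos(3*y)/3


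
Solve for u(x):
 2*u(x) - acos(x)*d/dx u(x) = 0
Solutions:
 u(x) = C1*exp(2*Integral(1/acos(x), x))


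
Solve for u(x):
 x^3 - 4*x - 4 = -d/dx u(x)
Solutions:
 u(x) = C1 - x^4/4 + 2*x^2 + 4*x


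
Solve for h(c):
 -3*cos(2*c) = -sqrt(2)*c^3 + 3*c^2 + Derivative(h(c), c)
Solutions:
 h(c) = C1 + sqrt(2)*c^4/4 - c^3 - 3*sin(2*c)/2
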